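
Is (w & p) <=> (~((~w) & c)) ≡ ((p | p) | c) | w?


Compare truth tables:
c | p | w | φ | ψ
-----------------
False | False | False | False | False
True | False | False | True | True
False | True | False | False | True
True | True | False | True | True
False | False | True | False | True
True | False | True | False | True
False | True | True | True | True
True | True | True | True | True
They differ at row 3 (c=False, p=True, w=False): φ=False but ψ=True.

No, they are not logically equivalent.


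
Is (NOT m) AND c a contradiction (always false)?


Truth table over {c, m}:
c | m | φ
---------
F | F | F
T | F | T
F | T | F
T | T | F
Satisfying assignment at row 2: c=T, m=F gives T.

No, it is not a contradiction.


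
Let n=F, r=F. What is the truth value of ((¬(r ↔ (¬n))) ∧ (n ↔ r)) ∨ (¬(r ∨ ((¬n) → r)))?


Substitute n=F, r=F:
¬n = T
r ↔ (¬n) = F ↔ T = F
¬(r ↔ (¬n)) = T
n ↔ r = F ↔ F = T
(¬(r ↔ (¬n))) ∧ (n ↔ r) = T ∧ T = T
¬n = T
(¬n) → r = T → F = F
r ∨ ((¬n) → r) = F ∨ F = F
¬(r ∨ ((¬n) → r)) = T
((¬(r ↔ (¬n))) ∧ (n ↔ r)) ∨ (¬(r ∨ ((¬n) → r))) = T ∨ T = T

T


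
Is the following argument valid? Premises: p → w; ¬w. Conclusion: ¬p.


This matches the form of modus tollens: the conclusion follows in every model of the premises.

Valid.


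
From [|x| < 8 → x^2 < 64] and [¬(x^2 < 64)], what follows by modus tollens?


Modus tollens: from (P → Q) and ¬Q, infer ¬P.
Q = 'x^2 < 64' is denied; since P → Q, P must also fail.

Not (|x| < 8).


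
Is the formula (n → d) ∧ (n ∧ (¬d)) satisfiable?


Check all 4 assignments over {d, n}:
d | n | φ
---------
F | F | F
T | F | F
F | T | F
T | T | F
No assignment makes the formula true.

Unsatisfiable.


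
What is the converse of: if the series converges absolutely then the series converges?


The converse of (P → Q) is (Q → P). It is not in general equivalent to the original.
Here P = 'the series converges absolutely' and Q = 'the series converges'.

If the series converges, then the series converges absolutely.


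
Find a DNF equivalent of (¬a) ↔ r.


Step 1: (¬a) ↔ r is true exactly when both agree: ((¬a) ∧ r) ∨ (¬(¬a) ∧ ¬r).
Step 2: Eliminate any double negations (¬¬X = X).

((¬a) ∧ r) ∨ (a ∧ (¬r))


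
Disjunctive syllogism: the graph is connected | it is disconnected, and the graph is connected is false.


Disjunctive syllogism: from (P ∨ Q) and ¬P, infer Q.
One disjunct, 'the graph is connected', is ruled out; the other must hold.

it is disconnected


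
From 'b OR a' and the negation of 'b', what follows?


Disjunctive syllogism: from (P ∨ Q) and ¬P, infer Q.
One disjunct, 'b', is ruled out; the other must hold.

a


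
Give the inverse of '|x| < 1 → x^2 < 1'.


The inverse of (P → Q) is (¬P → ¬Q). It is equivalent to the converse, not to the original.
Here P = '|x| < 1' and Q = 'x^2 < 1'.

If not (|x| < 1), then not (x^2 < 1).


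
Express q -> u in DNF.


Step 1: Rewrite q → u as ¬q ∨ u.

(NOT q) OR u


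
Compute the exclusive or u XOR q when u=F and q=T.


Exclusive or is true when exactly one operand is true.
Substitute: u=F, q=T.
F XOR T evaluates to T.

T


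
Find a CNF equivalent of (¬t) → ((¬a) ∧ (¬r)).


Step 1: Rewrite (¬t) → ((¬a) ∧ (¬r)) as ¬(¬t) ∨ ((¬a) ∧ (¬r)).
Step 2: Distribute ∨ over ∧.
Step 3: Eliminate any double negations (¬¬X = X).

(t ∨ (¬a)) ∧ (t ∨ (¬r))


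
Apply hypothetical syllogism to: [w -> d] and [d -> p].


Hypothetical syllogism: from (P → Q) and (Q → R), infer (P → R).
Chain the two implications through the shared middle term 'd'.

w -> p


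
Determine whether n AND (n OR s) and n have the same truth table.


Compare truth tables:
n | s | φ | ψ
-------------
F | F | F | F
T | F | T | T
F | T | F | F
T | T | T | T
The columns φ and ψ agree on every row.

Yes, they are logically equivalent.


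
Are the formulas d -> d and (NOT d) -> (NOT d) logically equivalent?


Compare truth tables:
d | φ | ψ
---------
F | T | T
T | T | T
The columns φ and ψ agree on every row.

Yes, they are logically equivalent.


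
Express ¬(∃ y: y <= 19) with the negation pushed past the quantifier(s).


¬(∀ x: φ) = ∃ x: ¬φ, and ¬(∃ x: φ) = ∀ x: ¬φ.
Apply to the existential statement.

∀ y: ¬(y <= 19)


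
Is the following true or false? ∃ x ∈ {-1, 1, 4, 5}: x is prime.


Evaluate the predicate on each element: -1:F, 1:F, 4:F, 5:T.
Witness x = 5 satisfies the predicate.

T


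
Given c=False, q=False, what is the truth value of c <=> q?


Biconditional is true when both operands have the same truth value.
Substitute: c=False, q=False.
False <=> False evaluates to True.

True


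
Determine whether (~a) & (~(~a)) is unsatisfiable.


Truth table over {a}:
a | φ
-----
False | False
True | False
Every row is false.

Yes, it is a contradiction.


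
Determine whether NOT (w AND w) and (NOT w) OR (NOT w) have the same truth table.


Compare truth tables:
w | φ | ψ
---------
F | T | T
T | F | F
The columns φ and ψ agree on every row.

Yes, they are logically equivalent.


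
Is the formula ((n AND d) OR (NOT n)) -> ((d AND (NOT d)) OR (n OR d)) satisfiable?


Search for a satisfying assignment over {d, n}.
Try d=T, n=F: the formula evaluates to T.
A satisfying assignment exists.

Satisfiable.


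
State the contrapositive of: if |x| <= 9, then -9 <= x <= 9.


The contrapositive of (P → Q) is (¬Q → ¬P); it is logically equivalent to the original.
Here P = '|x| <= 9' and Q = '-9 <= x <= 9'.

If not (-9 <= x <= 9), then not (|x| <= 9).


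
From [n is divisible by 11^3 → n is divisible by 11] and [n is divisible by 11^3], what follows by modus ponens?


Modus ponens: from (P → Q) and P, infer Q.
P = 'n is divisible by 11^3' is asserted, and P → Q holds, so Q follows.

n is divisible by 11.


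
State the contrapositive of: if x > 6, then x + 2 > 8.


The contrapositive of (P → Q) is (¬Q → ¬P); it is logically equivalent to the original.
Here P = 'x > 6' and Q = 'x + 2 > 8'.

If not (x + 2 > 8), then not (x > 6).


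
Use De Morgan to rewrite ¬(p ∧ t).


De Morgan: the negation of a conjunction is the disjunction of the negations.
Distribute ¬ across ∧, flipping it to ∨, and negate each literal.

(¬p) ∨ (¬t)


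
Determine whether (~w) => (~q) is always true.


Build the truth table over {q, w}:
q | w | φ
---------
False | False | True
True | False | False
False | True | True
True | True | True
Counterexample at row 2: with q=True, w=False, the formula is False.

No, it is not a tautology.


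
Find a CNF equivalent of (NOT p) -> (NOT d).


Step 1: Rewrite (¬p) → (¬d) as ¬(¬p) ∨ (¬d).
Step 2: Eliminate any double negations (¬¬X = X).

p OR (NOT d)


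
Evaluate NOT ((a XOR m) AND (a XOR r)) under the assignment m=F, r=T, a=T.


Substitute m=F, r=T, a=T:
a XOR m = T XOR F = T
a XOR r = T XOR T = F
(a XOR m) AND (a XOR r) = T AND F = F
NOT ((a XOR m) AND (a XOR r)) = T

T


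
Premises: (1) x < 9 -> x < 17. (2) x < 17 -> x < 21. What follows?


Hypothetical syllogism: from (P → Q) and (Q → R), infer (P → R).
Chain the two implications through the shared middle term 'x < 17'.

x < 9 -> x < 21


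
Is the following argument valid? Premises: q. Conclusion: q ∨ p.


This matches the form of disjunction introduction: the conclusion follows in every model of the premises.

Valid.


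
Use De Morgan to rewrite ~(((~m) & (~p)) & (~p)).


De Morgan: the negation of a conjunction is the disjunction of the negations.
Distribute ~ across &, flipping it to |, and negate each literal.

(m | p) | p


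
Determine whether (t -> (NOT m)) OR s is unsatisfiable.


Truth table over {m, s, t}:
m | s | t | φ
-------------
F | F | F | T
T | F | F | T
F | T | F | T
T | T | F | T
F | F | T | T
T | F | T | F
F | T | T | T
T | T | T | T
Satisfying assignment at row 1: m=F, s=F, t=F gives T.

No, it is not a contradiction.


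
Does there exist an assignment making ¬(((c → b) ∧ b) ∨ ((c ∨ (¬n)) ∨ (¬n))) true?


Search for a satisfying assignment over {b, c, n}.
Try b=F, c=F, n=T: the formula evaluates to T.
A satisfying assignment exists.

Satisfiable.


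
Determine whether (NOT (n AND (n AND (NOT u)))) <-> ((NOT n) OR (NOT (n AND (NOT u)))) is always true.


Build the truth table over {n, u}:
n | u | φ
---------
F | F | T
T | F | T
F | T | T
T | T | T
Every row evaluates to true.

Yes, it is a tautology.


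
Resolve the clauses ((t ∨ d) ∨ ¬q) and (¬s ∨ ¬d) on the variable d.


The clauses contain complementary literals d and ¬d.
Resolution eliminates this pair and disjoins the remaining literals (merging duplicates).

((t ∨ ¬q) ∨ ¬s)


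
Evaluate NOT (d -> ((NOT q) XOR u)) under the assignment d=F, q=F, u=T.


Substitute d=F, q=F, u=T:
NOT q = T
(NOT q) XOR u = T XOR T = F
d -> ((NOT q) XOR u) = F -> F = T
NOT (d -> ((NOT q) XOR u)) = F

F


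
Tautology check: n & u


Build the truth table over {n, u}:
n | u | φ
---------
False | False | False
True | False | False
False | True | False
True | True | True
Counterexample at row 1: with n=False, u=False, the formula is False.

No, it is not a tautology.


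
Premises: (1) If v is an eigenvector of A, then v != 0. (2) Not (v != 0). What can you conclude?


Modus tollens: from (P → Q) and ¬Q, infer ¬P.
Q = 'v != 0' is denied; since P → Q, P must also fail.

Not (v is an eigenvector of A).


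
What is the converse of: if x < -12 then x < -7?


The converse of (P → Q) is (Q → P). It is not in general equivalent to the original.
Here P = 'x < -12' and Q = 'x < -7'.

If x < -7, then x < -12.


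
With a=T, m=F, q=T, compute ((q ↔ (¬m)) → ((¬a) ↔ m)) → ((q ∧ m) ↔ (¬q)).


Substitute a=T, m=F, q=T:
¬m = T
q ↔ (¬m) = T ↔ T = T
¬a = F
(¬a) ↔ m = F ↔ F = T
(q ↔ (¬m)) → ((¬a) ↔ m) = T → T = T
q ∧ m = T ∧ F = F
¬q = F
(q ∧ m) ↔ (¬q) = F ↔ F = T
((q ↔ (¬m)) → ((¬a) ↔ m)) → ((q ∧ m) ↔ (¬q)) = T → T = T

T


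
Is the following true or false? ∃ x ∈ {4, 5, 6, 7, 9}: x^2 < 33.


Evaluate the predicate on each element: 4:T, 5:T, 6:F, 7:F, 9:F.
Witness x = 4 satisfies the predicate.

T


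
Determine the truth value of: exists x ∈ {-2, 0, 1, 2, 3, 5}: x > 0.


Evaluate the predicate on each element: -2:False, 0:False, 1:True, 2:True, 3:True, 5:True.
Witness x = 1 satisfies the predicate.

True


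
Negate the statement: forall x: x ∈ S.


¬(forall x: φ) = exists x: ¬φ, and ¬(exists x: φ) = forall x: ¬φ.
Apply to the universal statement.

exists x: ~(x ∈ S)


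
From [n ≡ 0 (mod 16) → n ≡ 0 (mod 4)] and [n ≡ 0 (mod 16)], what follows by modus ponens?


Modus ponens: from (P → Q) and P, infer Q.
P = 'n ≡ 0 (mod 16)' is asserted, and P → Q holds, so Q follows.

n ≡ 0 (mod 4).


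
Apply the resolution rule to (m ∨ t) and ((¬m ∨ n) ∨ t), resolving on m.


The clauses contain complementary literals m and ¬m.
Resolution eliminates this pair and disjoins the remaining literals (merging duplicates).

(t ∨ n)


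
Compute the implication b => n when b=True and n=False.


Implication is false only when antecedent is true and consequent is false.
Substitute: b=True, n=False.
True => False evaluates to False.

False


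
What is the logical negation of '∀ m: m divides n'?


¬(∀ x: φ) = ∃ x: ¬φ, and ¬(∃ x: φ) = ∀ x: ¬φ.
Apply to the universal statement.

∃ m: ¬(m divides n)


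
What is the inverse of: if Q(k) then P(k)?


The inverse of (P → Q) is (¬P → ¬Q). It is equivalent to the converse, not to the original.
Here P = 'Q(k)' and Q = 'P(k)'.

If not (Q(k)), then not (P(k)).


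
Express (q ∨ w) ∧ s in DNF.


Step 1: Distribute ∧ over ∨: (q ∨ w) ∧ s = (q ∧ s) ∨ (w ∧ s).

(q ∧ s) ∨ (w ∧ s)


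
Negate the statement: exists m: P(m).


¬(forall x: φ) = exists x: ¬φ, and ¬(exists x: φ) = forall x: ¬φ.
Apply to the existential statement.

forall m: ~(P(m))


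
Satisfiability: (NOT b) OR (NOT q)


Search for a satisfying assignment over {b, q}.
Try b=F, q=F: the formula evaluates to T.
A satisfying assignment exists.

Satisfiable.


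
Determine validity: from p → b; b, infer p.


This is affirming the consequent (fallacy). There exist truth assignments where the premises are all true but the conclusion is false.

Invalid.


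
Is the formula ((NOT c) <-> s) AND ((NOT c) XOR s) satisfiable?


Check all 4 assignments over {c, s}:
c | s | φ
---------
F | F | F
T | F | F
F | T | F
T | T | F
No assignment makes the formula true.

Unsatisfiable.


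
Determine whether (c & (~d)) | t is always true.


Build the truth table over {c, d, t}:
c | d | t | φ
-------------
False | False | False | False
True | False | False | True
False | True | False | False
True | True | False | False
False | False | True | True
True | False | True | True
False | True | True | True
True | True | True | True
Counterexample at row 1: with c=False, d=False, t=False, the formula is False.

No, it is not a tautology.


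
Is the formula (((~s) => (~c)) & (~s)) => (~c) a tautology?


Build the truth table over {c, s}:
c | s | φ
---------
False | False | True
True | False | True
False | True | True
True | True | True
Every row evaluates to true.

Yes, it is a tautology.


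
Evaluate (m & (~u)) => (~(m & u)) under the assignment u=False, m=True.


Substitute u=False, m=True:
~u = True
m & (~u) = True & True = True
m & u = True & False = False
~(m & u) = True
(m & (~u)) => (~(m & u)) = True => True = True

True


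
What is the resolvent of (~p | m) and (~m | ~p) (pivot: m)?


The clauses contain complementary literals m and ~m.
Resolution eliminates this pair and disjoins the remaining literals (merging duplicates).

~p


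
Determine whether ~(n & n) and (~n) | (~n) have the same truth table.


Compare truth tables:
n | φ | ψ
---------
False | True | True
True | False | False
The columns φ and ψ agree on every row.

Yes, they are logically equivalent.


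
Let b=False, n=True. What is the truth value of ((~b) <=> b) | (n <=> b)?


Substitute b=False, n=True:
~b = True
(~b) <=> b = True <=> False = False
n <=> b = True <=> False = False
((~b) <=> b) | (n <=> b) = False | False = False

False


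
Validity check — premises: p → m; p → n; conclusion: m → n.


This is (no valid rule). There exist truth assignments where the premises are all true but the conclusion is false.

Invalid.


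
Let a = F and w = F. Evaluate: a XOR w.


Exclusive or is true when exactly one operand is true.
Substitute: a=F, w=F.
F XOR F evaluates to F.

F


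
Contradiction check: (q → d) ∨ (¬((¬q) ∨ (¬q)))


Truth table over {d, q}:
d | q | φ
---------
F | F | T
T | F | T
F | T | T
T | T | T
Satisfying assignment at row 1: d=F, q=F gives T.

No, it is not a contradiction.


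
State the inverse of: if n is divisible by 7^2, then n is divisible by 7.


The inverse of (P → Q) is (¬P → ¬Q). It is equivalent to the converse, not to the original.
Here P = 'n is divisible by 7^2' and Q = 'n is divisible by 7'.

If not (n is divisible by 7^2), then not (n is divisible by 7).


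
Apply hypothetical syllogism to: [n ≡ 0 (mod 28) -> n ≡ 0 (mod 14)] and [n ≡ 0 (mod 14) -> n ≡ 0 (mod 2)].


Hypothetical syllogism: from (P → Q) and (Q → R), infer (P → R).
Chain the two implications through the shared middle term 'n ≡ 0 (mod 14)'.

n ≡ 0 (mod 28) -> n ≡ 0 (mod 2)


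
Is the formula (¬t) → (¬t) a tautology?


Build the truth table over {t}:
t | φ
-----
F | T
T | T
Every row evaluates to true.

Yes, it is a tautology.


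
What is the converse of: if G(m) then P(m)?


The converse of (P → Q) is (Q → P). It is not in general equivalent to the original.
Here P = 'G(m)' and Q = 'P(m)'.

If P(m), then G(m).


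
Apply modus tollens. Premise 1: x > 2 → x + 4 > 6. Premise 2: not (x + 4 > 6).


Modus tollens: from (P → Q) and ¬Q, infer ¬P.
Q = 'x + 4 > 6' is denied; since P → Q, P must also fail.

Not (x > 2).


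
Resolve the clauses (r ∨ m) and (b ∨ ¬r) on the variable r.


The clauses contain complementary literals r and ¬r.
Resolution eliminates this pair and disjoins the remaining literals (merging duplicates).

(m ∨ b)


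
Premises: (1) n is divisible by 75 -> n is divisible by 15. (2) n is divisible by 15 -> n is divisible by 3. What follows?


Hypothetical syllogism: from (P → Q) and (Q → R), infer (P → R).
Chain the two implications through the shared middle term 'n is divisible by 15'.

n is divisible by 75 -> n is divisible by 3


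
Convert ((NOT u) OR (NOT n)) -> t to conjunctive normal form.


Step 1: Rewrite as ¬((¬u) ∨ (¬n)) ∨ t = (¬(¬u) ∧ ¬(¬n)) ∨ t.
Step 2: Distribute ∨ over ∧.
Step 3: Eliminate any double negations (¬¬X = X).

(u OR t) AND (n OR t)


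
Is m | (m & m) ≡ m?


Compare truth tables:
m | φ | ψ
---------
False | False | False
True | True | True
The columns φ and ψ agree on every row.

Yes, they are logically equivalent.


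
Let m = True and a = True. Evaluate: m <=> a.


Biconditional is true when both operands have the same truth value.
Substitute: m=True, a=True.
True <=> True evaluates to True.

True


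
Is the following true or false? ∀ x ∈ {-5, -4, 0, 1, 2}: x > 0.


Evaluate the predicate on each element: -5:F, -4:F, 0:F, 1:T, 2:T.
Counterexample x = -5 fails the predicate.

F


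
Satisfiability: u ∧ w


Search for a satisfying assignment over {u, w}.
Try u=T, w=T: the formula evaluates to T.
A satisfying assignment exists.

Satisfiable.


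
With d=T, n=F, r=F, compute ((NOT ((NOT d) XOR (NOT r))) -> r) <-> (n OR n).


Substitute d=T, n=F, r=F:
NOT d = F
NOT r = T
(NOT d) XOR (NOT r) = F XOR T = T
NOT ((NOT d) XOR (NOT r)) = F
(NOT ((NOT d) XOR (NOT r))) -> r = F -> F = T
n OR n = F OR F = F
((NOT ((NOT d) XOR (NOT r))) -> r) <-> (n OR n) = T <-> F = F

F


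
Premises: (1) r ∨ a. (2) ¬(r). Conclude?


Disjunctive syllogism: from (P ∨ Q) and ¬P, infer Q.
One disjunct, 'r', is ruled out; the other must hold.

a


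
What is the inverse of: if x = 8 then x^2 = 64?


The inverse of (P → Q) is (¬P → ¬Q). It is equivalent to the converse, not to the original.
Here P = 'x = 8' and Q = 'x^2 = 64'.

If not (x = 8), then not (x^2 = 64).


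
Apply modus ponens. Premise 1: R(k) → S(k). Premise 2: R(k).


Modus ponens: from (P → Q) and P, infer Q.
P = 'R(k)' is asserted, and P → Q holds, so Q follows.

S(k).


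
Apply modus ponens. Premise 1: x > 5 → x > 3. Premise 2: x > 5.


Modus ponens: from (P → Q) and P, infer Q.
P = 'x > 5' is asserted, and P → Q holds, so Q follows.

x > 3.


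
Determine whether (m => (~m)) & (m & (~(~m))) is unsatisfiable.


Truth table over {m}:
m | φ
-----
False | False
True | False
Every row is false.

Yes, it is a contradiction.


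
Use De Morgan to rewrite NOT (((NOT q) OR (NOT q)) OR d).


De Morgan: the negation of a disjunction is the conjunction of the negations.
Distribute NOT across OR, flipping it to AND, and negate each literal.

(q AND q) AND (NOT d)


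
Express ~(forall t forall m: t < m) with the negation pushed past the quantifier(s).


Negation flips each quantifier (∀↔∃) and negates the inner predicate.
¬(forall t forall m: φ) = exists t exists m: ¬φ.

exists t exists m: ~(t < m)


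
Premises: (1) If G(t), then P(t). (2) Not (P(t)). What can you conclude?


Modus tollens: from (P → Q) and ¬Q, infer ¬P.
Q = 'P(t)' is denied; since P → Q, P must also fail.

Not (G(t)).


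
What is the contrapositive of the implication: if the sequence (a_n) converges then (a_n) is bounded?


The contrapositive of (P → Q) is (¬Q → ¬P); it is logically equivalent to the original.
Here P = 'the sequence (a_n) converges' and Q = '(a_n) is bounded'.

If not ((a_n) is bounded), then not (the sequence (a_n) converges).


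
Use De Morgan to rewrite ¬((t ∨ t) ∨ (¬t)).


De Morgan: the negation of a disjunction is the conjunction of the negations.
Distribute ¬ across ∨, flipping it to ∧, and negate each literal.

((¬t) ∧ (¬t)) ∧ t


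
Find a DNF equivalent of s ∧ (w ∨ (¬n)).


Step 1: Distribute ∧ over ∨: s ∧ (w ∨ (¬n)) = (s ∧ w) ∨ (s ∧ (¬n)).

(s ∧ w) ∨ (s ∧ (¬n))


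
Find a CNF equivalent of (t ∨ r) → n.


Step 1: Rewrite as ¬(t ∨ r) ∨ n = (¬t ∧ ¬r) ∨ n.
Step 2: Distribute ∨ over ∧.

((¬t) ∨ n) ∧ ((¬r) ∨ n)


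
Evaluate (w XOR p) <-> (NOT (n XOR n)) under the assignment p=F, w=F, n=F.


Substitute p=F, w=F, n=F:
w XOR p = F XOR F = F
n XOR n = F XOR F = F
NOT (n XOR n) = T
(w XOR p) <-> (NOT (n XOR n)) = F <-> T = F

F


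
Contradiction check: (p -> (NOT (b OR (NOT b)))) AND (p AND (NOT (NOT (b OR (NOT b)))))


Truth table over {b, p}:
b | p | φ
---------
F | F | F
T | F | F
F | T | F
T | T | F
Every row is false.

Yes, it is a contradiction.


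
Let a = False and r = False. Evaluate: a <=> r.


Biconditional is true when both operands have the same truth value.
Substitute: a=False, r=False.
False <=> False evaluates to True.

True


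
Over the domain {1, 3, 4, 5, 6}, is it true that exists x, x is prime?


Evaluate the predicate on each element: 1:False, 3:True, 4:False, 5:True, 6:False.
Witness x = 3 satisfies the predicate.

True


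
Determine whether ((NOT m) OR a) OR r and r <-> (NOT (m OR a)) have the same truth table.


Compare truth tables:
a | m | r | φ | ψ
-----------------
F | F | F | T | F
T | F | F | T | T
F | T | F | F | T
T | T | F | T | T
F | F | T | T | T
T | F | T | T | F
F | T | T | T | F
T | T | T | T | F
They differ at row 1 (a=F, m=F, r=F): φ=T but ψ=F.

No, they are not logically equivalent.


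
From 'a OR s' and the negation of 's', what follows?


Disjunctive syllogism: from (P ∨ Q) and ¬P, infer Q.
One disjunct, 's', is ruled out; the other must hold.

a


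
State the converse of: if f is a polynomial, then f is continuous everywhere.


The converse of (P → Q) is (Q → P). It is not in general equivalent to the original.
Here P = 'f is a polynomial' and Q = 'f is continuous everywhere'.

If f is continuous everywhere, then f is a polynomial.


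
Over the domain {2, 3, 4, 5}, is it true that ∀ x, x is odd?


Evaluate the predicate on each element: 2:F, 3:T, 4:F, 5:T.
Counterexample x = 2 fails the predicate.

F


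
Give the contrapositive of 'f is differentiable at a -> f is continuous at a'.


The contrapositive of (P → Q) is (¬Q → ¬P); it is logically equivalent to the original.
Here P = 'f is differentiable at a' and Q = 'f is continuous at a'.

If not (f is continuous at a), then not (f is differentiable at a).


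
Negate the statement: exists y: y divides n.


¬(forall x: φ) = exists x: ¬φ, and ¬(exists x: φ) = forall x: ¬φ.
Apply to the existential statement.

forall y: ~(y divides n)


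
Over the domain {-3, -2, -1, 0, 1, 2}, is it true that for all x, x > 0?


Evaluate the predicate on each element: -3:F, -2:F, -1:F, 0:F, 1:T, 2:T.
Counterexample x = -3 fails the predicate.

F


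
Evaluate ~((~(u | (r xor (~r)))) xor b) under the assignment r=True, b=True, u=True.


Substitute r=True, b=True, u=True:
~r = False
r xor (~r) = True xor False = True
u | (r xor (~r)) = True | True = True
~(u | (r xor (~r))) = False
(~(u | (r xor (~r)))) xor b = False xor True = True
~((~(u | (r xor (~r)))) xor b) = False

False


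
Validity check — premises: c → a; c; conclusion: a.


This matches the form of modus ponens: the conclusion follows in every model of the premises.

Valid.


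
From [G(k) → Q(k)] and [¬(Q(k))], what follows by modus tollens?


Modus tollens: from (P → Q) and ¬Q, infer ¬P.
Q = 'Q(k)' is denied; since P → Q, P must also fail.

Not (G(k)).


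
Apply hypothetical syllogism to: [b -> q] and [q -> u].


Hypothetical syllogism: from (P → Q) and (Q → R), infer (P → R).
Chain the two implications through the shared middle term 'q'.

b -> u


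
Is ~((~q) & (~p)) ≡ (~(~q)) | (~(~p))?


Compare truth tables:
p | q | φ | ψ
-------------
False | False | False | False
True | False | True | True
False | True | True | True
True | True | True | True
The columns φ and ψ agree on every row.

Yes, they are logically equivalent.


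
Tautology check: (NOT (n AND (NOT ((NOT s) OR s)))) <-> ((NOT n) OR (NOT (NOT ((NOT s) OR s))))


Build the truth table over {n, s}:
n | s | φ
---------
F | F | T
T | F | T
F | T | T
T | T | T
Every row evaluates to true.

Yes, it is a tautology.


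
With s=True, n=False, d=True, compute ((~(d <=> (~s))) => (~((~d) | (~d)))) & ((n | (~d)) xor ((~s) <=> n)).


Substitute s=True, n=False, d=True:
… (earlier sub-steps elided)
~d = False
(~d) | (~d) = False | False = False
~((~d) | (~d)) = True
(~(d <=> (~s))) => (~((~d) | (~d))) = True => True = True
~d = False
n | (~d) = False | False = False
~s = False
(~s) <=> n = False <=> False = True
(n | (~d)) xor ((~s) <=> n) = False xor True = True
((~(d <=> (~s))) => (~((~d) | (~d)))) & ((n | (~d)) xor ((~s) <=> n)) = True & True = True

True


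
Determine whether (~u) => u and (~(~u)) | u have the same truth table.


Compare truth tables:
u | φ | ψ
---------
False | False | False
True | True | True
The columns φ and ψ agree on every row.

Yes, they are logically equivalent.


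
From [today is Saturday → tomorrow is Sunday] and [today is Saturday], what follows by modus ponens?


Modus ponens: from (P → Q) and P, infer Q.
P = 'today is Saturday' is asserted, and P → Q holds, so Q follows.

tomorrow is Sunday.


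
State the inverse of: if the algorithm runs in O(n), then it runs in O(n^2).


The inverse of (P → Q) is (¬P → ¬Q). It is equivalent to the converse, not to the original.
Here P = 'the algorithm runs in O(n)' and Q = 'it runs in O(n^2)'.

If not (the algorithm runs in O(n)), then not (it runs in O(n^2)).


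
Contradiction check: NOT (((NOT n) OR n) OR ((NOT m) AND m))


Truth table over {m, n}:
m | n | φ
---------
F | F | F
T | F | F
F | T | F
T | T | F
Every row is false.

Yes, it is a contradiction.


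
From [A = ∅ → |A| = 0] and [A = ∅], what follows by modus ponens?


Modus ponens: from (P → Q) and P, infer Q.
P = 'A = ∅' is asserted, and P → Q holds, so Q follows.

|A| = 0.


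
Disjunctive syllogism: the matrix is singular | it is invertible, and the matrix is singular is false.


Disjunctive syllogism: from (P ∨ Q) and ¬P, infer Q.
One disjunct, 'the matrix is singular', is ruled out; the other must hold.

it is invertible


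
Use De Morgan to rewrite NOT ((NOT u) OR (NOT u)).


De Morgan: the negation of a disjunction is the conjunction of the negations.
Distribute NOT across OR, flipping it to AND, and negate each literal.

u AND u


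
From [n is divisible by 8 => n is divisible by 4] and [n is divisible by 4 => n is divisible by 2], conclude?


Hypothetical syllogism: from (P → Q) and (Q → R), infer (P → R).
Chain the two implications through the shared middle term 'n is divisible by 4'.

n is divisible by 8 => n is divisible by 2


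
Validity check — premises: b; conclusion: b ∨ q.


This matches the form of disjunction introduction: the conclusion follows in every model of the premises.

Valid.


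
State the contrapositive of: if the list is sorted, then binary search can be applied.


The contrapositive of (P → Q) is (¬Q → ¬P); it is logically equivalent to the original.
Here P = 'the list is sorted' and Q = 'binary search can be applied'.

If not (binary search can be applied), then not (the list is sorted).


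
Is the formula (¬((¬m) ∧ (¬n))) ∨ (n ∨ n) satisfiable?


Search for a satisfying assignment over {m, n}.
Try m=T, n=F: the formula evaluates to T.
A satisfying assignment exists.

Satisfiable.


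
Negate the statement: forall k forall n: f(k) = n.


Negation flips each quantifier (∀↔∃) and negates the inner predicate.
¬(forall k forall n: φ) = exists k exists n: ¬φ.

exists k exists n: ~(f(k) = n)


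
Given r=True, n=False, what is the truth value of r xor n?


Exclusive or is true when exactly one operand is true.
Substitute: r=True, n=False.
True xor False evaluates to True.

True


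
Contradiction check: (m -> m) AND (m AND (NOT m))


Truth table over {m}:
m | φ
-----
F | F
T | F
Every row is false.

Yes, it is a contradiction.


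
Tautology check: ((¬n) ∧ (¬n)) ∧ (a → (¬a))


Build the truth table over {a, n}:
a | n | φ
---------
F | F | T
T | F | F
F | T | F
T | T | F
Counterexample at row 2: with a=T, n=F, the formula is F.

No, it is not a tautology.


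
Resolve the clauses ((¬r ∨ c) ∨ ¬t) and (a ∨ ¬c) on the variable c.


The clauses contain complementary literals c and ¬c.
Resolution eliminates this pair and disjoins the remaining literals (merging duplicates).

((¬t ∨ ¬r) ∨ a)


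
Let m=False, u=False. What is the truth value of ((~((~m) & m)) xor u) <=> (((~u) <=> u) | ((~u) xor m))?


Substitute m=False, u=False:
~m = True
(~m) & m = True & False = False
~((~m) & m) = True
(~((~m) & m)) xor u = True xor False = True
~u = True
(~u) <=> u = True <=> False = False
~u = True
(~u) xor m = True xor False = True
((~u) <=> u) | ((~u) xor m) = False | True = True
((~((~m) & m)) xor u) <=> (((~u) <=> u) | ((~u) xor m)) = True <=> True = True

True


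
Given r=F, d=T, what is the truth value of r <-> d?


Biconditional is true when both operands have the same truth value.
Substitute: r=F, d=T.
F <-> T evaluates to F.

F


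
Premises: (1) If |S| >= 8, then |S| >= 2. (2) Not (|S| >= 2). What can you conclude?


Modus tollens: from (P → Q) and ¬Q, infer ¬P.
Q = '|S| >= 2' is denied; since P → Q, P must also fail.

Not (|S| >= 8).


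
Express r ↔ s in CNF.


Step 1: Rewrite r ↔ s as (r → s) ∧ (s → r).
Step 2: Rewrite each implication as a disjunction.

((¬r) ∨ s) ∧ ((¬s) ∨ r)


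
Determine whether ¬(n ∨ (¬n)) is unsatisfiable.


Truth table over {n}:
n | φ
-----
F | F
T | F
Every row is false.

Yes, it is a contradiction.


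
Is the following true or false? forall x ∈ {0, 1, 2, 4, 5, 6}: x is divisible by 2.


Evaluate the predicate on each element: 0:True, 1:False, 2:True, 4:True, 5:False, 6:True.
Counterexample x = 1 fails the predicate.

False


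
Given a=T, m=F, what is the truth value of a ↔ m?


Biconditional is true when both operands have the same truth value.
Substitute: a=T, m=F.
T ↔ F evaluates to F.

F


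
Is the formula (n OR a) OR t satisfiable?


Search for a satisfying assignment over {a, n, t}.
Try a=T, n=F, t=F: the formula evaluates to T.
A satisfying assignment exists.

Satisfiable.


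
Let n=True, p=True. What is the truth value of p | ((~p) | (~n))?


Substitute n=True, p=True:
~p = False
~n = False
(~p) | (~n) = False | False = False
p | ((~p) | (~n)) = True | False = True

True


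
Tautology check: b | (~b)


Build the truth table over {b}:
b | φ
-----
False | True
True | True
Every row evaluates to true.

Yes, it is a tautology.


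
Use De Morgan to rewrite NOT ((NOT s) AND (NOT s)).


De Morgan: the negation of a conjunction is the disjunction of the negations.
Distribute NOT across AND, flipping it to OR, and negate each literal.

s OR s


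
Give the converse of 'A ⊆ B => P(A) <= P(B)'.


The converse of (P → Q) is (Q → P). It is not in general equivalent to the original.
Here P = 'A ⊆ B' and Q = 'P(A) <= P(B)'.

If P(A) <= P(B), then A ⊆ B.


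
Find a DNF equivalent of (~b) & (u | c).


Step 1: Distribute ∧ over ∨: (¬b) ∧ (u ∨ c) = ((¬b) ∧ u) ∨ ((¬b) ∧ c).

((~b) & u) | ((~b) & c)


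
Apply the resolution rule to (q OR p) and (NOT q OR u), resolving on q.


The clauses contain complementary literals q and NOTq.
Resolution eliminates this pair and disjoins the remaining literals (merging duplicates).

(p OR u)


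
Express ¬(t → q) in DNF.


Step 1: Rewrite implication then negate: ¬(¬t ∨ q) = t ∧ ¬q.

t ∧ (¬q)


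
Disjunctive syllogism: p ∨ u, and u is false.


Disjunctive syllogism: from (P ∨ Q) and ¬P, infer Q.
One disjunct, 'u', is ruled out; the other must hold.

p


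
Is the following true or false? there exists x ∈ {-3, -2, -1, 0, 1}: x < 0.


Evaluate the predicate on each element: -3:T, -2:T, -1:T, 0:F, 1:F.
Witness x = -3 satisfies the predicate.

T


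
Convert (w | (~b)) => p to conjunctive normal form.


Step 1: Rewrite as ¬(w ∨ (¬b)) ∨ p = (¬w ∧ ¬(¬b)) ∨ p.
Step 2: Distribute ∨ over ∧.
Step 3: Eliminate any double negations (¬¬X = X).

((~w) | p) & (b | p)


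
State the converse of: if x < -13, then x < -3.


The converse of (P → Q) is (Q → P). It is not in general equivalent to the original.
Here P = 'x < -13' and Q = 'x < -3'.

If x < -3, then x < -13.


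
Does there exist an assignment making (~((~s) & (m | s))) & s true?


Search for a satisfying assignment over {m, s}.
Try m=False, s=True: the formula evaluates to True.
A satisfying assignment exists.

Satisfiable.


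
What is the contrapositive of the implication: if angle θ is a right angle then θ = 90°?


The contrapositive of (P → Q) is (¬Q → ¬P); it is logically equivalent to the original.
Here P = 'angle θ is a right angle' and Q = 'θ = 90°'.

If not (θ = 90°), then not (angle θ is a right angle).


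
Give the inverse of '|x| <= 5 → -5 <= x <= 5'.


The inverse of (P → Q) is (¬P → ¬Q). It is equivalent to the converse, not to the original.
Here P = '|x| <= 5' and Q = '-5 <= x <= 5'.

If not (|x| <= 5), then not (-5 <= x <= 5).


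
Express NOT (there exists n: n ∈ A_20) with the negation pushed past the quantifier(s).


¬(for all x: φ) = there exists x: ¬φ, and ¬(there exists x: φ) = for all x: ¬φ.
Apply to the existential statement.

for all n: NOT(n ∈ A_20)


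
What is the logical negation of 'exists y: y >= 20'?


¬(forall x: φ) = exists x: ¬φ, and ¬(exists x: φ) = forall x: ¬φ.
Apply to the existential statement.

forall y: ~(y >= 20)


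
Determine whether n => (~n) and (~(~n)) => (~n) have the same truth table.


Compare truth tables:
n | φ | ψ
---------
False | True | True
True | False | False
The columns φ and ψ agree on every row.

Yes, they are logically equivalent.


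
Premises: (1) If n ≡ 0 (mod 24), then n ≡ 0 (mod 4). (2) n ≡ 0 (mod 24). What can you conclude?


Modus ponens: from (P → Q) and P, infer Q.
P = 'n ≡ 0 (mod 24)' is asserted, and P → Q holds, so Q follows.

n ≡ 0 (mod 4).


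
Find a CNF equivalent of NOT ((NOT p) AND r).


Step 1: Apply De Morgan: ¬((¬p) ∧ r) = ¬(¬p) ∨ ¬r.
Step 2: Eliminate any double negations (¬¬X = X).

p OR (NOT r)


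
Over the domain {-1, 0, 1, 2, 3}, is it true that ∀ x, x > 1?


Evaluate the predicate on each element: -1:F, 0:F, 1:F, 2:T, 3:T.
Counterexample x = -1 fails the predicate.

F


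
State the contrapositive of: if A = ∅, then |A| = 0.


The contrapositive of (P → Q) is (¬Q → ¬P); it is logically equivalent to the original.
Here P = 'A = ∅' and Q = '|A| = 0'.

If not (|A| = 0), then not (A = ∅).


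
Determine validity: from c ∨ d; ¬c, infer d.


This matches the form of disjunctive syllogism: the conclusion follows in every model of the premises.

Valid.


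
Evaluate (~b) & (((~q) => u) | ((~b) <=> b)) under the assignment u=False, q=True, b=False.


Substitute u=False, q=True, b=False:
~b = True
~q = False
(~q) => u = False => False = True
~b = True
(~b) <=> b = True <=> False = False
((~q) => u) | ((~b) <=> b) = True | False = True
(~b) & (((~q) => u) | ((~b) <=> b)) = True & True = True

True


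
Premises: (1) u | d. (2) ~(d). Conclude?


Disjunctive syllogism: from (P ∨ Q) and ¬P, infer Q.
One disjunct, 'd', is ruled out; the other must hold.

u


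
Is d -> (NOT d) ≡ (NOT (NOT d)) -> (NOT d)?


Compare truth tables:
d | φ | ψ
---------
F | T | T
T | F | F
The columns φ and ψ agree on every row.

Yes, they are logically equivalent.


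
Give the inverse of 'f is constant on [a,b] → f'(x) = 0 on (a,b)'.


The inverse of (P → Q) is (¬P → ¬Q). It is equivalent to the converse, not to the original.
Here P = 'f is constant on [a,b]' and Q = 'f'(x) = 0 on (a,b)'.

If not (f is constant on [a,b]), then not (f'(x) = 0 on (a,b)).


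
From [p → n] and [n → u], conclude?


Hypothetical syllogism: from (P → Q) and (Q → R), infer (P → R).
Chain the two implications through the shared middle term 'n'.

p → u


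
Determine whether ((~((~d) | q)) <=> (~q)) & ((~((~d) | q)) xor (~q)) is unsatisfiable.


Truth table over {d, q}:
d | q | φ
---------
False | False | False
True | False | False
False | True | False
True | True | False
Every row is false.

Yes, it is a contradiction.


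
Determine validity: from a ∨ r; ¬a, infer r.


This matches the form of disjunctive syllogism: the conclusion follows in every model of the premises.

Valid.


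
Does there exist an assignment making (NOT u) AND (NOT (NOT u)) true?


Check all 2 assignments over {u}:
u | φ
-----
F | F
T | F
No assignment makes the formula true.

Unsatisfiable.


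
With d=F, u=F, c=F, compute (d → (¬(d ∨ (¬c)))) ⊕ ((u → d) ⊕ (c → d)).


Substitute d=F, u=F, c=F:
¬c = T
d ∨ (¬c) = F ∨ T = T
¬(d ∨ (¬c)) = F
d → (¬(d ∨ (¬c))) = F → F = T
u → d = F → F = T
c → d = F → F = T
(u → d) ⊕ (c → d) = T ⊕ T = F
(d → (¬(d ∨ (¬c)))) ⊕ ((u → d) ⊕ (c → d)) = T ⊕ F = T

T


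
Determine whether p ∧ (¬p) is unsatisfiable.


Truth table over {p}:
p | φ
-----
F | F
T | F
Every row is false.

Yes, it is a contradiction.


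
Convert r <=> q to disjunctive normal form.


Step 1: r ↔ q is true exactly when both agree: (r ∧ q) ∨ (¬r ∧ ¬q).

(r & q) | ((~r) & (~q))


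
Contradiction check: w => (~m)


Truth table over {m, w}:
m | w | φ
---------
False | False | True
True | False | True
False | True | True
True | True | False
Satisfying assignment at row 1: m=False, w=False gives True.

No, it is not a contradiction.


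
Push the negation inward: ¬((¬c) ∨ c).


De Morgan: the negation of a disjunction is the conjunction of the negations.
Distribute ¬ across ∨, flipping it to ∧, and negate each literal.

c ∧ (¬c)


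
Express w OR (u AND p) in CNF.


Step 1: Distribute ∨ over ∧: w ∨ (u ∧ p) = (w ∨ u) ∧ (w ∨ p).

(w OR u) AND (w OR p)


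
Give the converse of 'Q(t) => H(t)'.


The converse of (P → Q) is (Q → P). It is not in general equivalent to the original.
Here P = 'Q(t)' and Q = 'H(t)'.

If H(t), then Q(t).


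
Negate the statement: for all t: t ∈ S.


¬(for all x: φ) = there exists x: ¬φ, and ¬(there exists x: φ) = for all x: ¬φ.
Apply to the universal statement.

there exists t: NOT(t ∈ S)


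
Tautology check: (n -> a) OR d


Build the truth table over {a, d, n}:
a | d | n | φ
-------------
F | F | F | T
T | F | F | T
F | T | F | T
T | T | F | T
F | F | T | F
T | F | T | T
F | T | T | T
T | T | T | T
Counterexample at row 5: with a=F, d=F, n=T, the formula is F.

No, it is not a tautology.
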